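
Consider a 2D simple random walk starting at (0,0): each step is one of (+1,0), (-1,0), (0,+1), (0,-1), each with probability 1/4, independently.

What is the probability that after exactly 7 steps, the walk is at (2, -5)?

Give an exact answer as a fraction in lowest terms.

Answer: 21/16384

Derivation:
Let h be the number of horizontal steps (so 7-h are vertical). To end at (2,-5) need (h+2)/2 right-steps and ((7-h)-5)/2 up-steps.
Sum over h with 2 ≤ h ≤ 2, h ≡ 0 (mod 2), 7-h ≡ 1 (mod 2):
h=2: C(7,2)·C(2,2)·C(5,0) = 21·1·1 = 21
Total favorable: 21
Total paths: 4^7 = 16384
P = 21/16384 = 21/16384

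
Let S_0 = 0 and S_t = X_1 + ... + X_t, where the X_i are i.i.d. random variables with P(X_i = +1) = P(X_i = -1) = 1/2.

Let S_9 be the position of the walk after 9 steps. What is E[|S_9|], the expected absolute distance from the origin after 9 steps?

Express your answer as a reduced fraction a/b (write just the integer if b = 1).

Answer: 315/128

Derivation:
S_9 takes values m ≡ 1 (mod 2) with |m| ≤ 9; P(S_9=m) = C(9,(9+m)/2)/2^9.
Total paths: 2^9 = 512
Distribution: P(S=-9)=1/512, P(S=-7)=9/512, P(S=-5)=36/512, P(S=-3)=84/512, P(S=-1)=126/512, P(S=1)=126/512, P(S=3)=84/512, P(S=5)=36/512, P(S=7)=9/512, P(S=9)=1/512
E[|S_9|] = Σ_m |m|·P(S_9=m) = 1260/512 = 315/128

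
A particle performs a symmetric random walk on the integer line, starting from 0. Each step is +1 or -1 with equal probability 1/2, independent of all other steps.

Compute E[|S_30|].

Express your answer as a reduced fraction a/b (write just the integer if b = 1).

S_30 takes values m ≡ 0 (mod 2) with |m| ≤ 30; P(S_30=m) = C(30,(30+m)/2)/2^30.
Total paths: 2^30 = 1073741824
Distribution: P(S=-30)=1/1073741824, P(S=-28)=30/1073741824, P(S=-26)=435/1073741824, P(S=-24)=4060/1073741824, P(S=-22)=27405/1073741824, P(S=-20)=142506/1073741824, P(S=-18)=593775/1073741824, P(S=-16)=2035800/1073741824, P(S=-14)=5852925/1073741824, P(S=-12)=14307150/1073741824, P(S=-10)=30045015/1073741824, P(S=-8)=54627300/1073741824, P(S=-6)=86493225/1073741824, P(S=-4)=119759850/1073741824, P(S=-2)=145422675/1073741824, P(S=0)=155117520/1073741824, P(S=2)=145422675/1073741824, P(S=4)=119759850/1073741824, P(S=6)=86493225/1073741824, P(S=8)=54627300/1073741824, P(S=10)=30045015/1073741824, P(S=12)=14307150/1073741824, P(S=14)=5852925/1073741824, P(S=16)=2035800/1073741824, P(S=18)=593775/1073741824, P(S=20)=142506/1073741824, P(S=22)=27405/1073741824, P(S=24)=4060/1073741824, P(S=26)=435/1073741824, P(S=28)=30/1073741824, P(S=30)=1/1073741824
E[|S_30|] = Σ_m |m|·P(S_30=m) = 4653525600/1073741824 = 145422675/33554432

Answer: 145422675/33554432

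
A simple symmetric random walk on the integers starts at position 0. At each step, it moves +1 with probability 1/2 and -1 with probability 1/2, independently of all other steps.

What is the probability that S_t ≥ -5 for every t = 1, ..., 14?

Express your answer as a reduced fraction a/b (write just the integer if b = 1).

Let f(t,s) = #length-t paths at position s with S_1..S_t all ≥ -5.
f(t,s) = f(t-1,s-1) + f(t-1,s+1) for s ≥ -5; f(t,s) = 0 for s < -5.
t=0: f(0,0)=1
t=1: f(1,-1)=1 f(1,1)=1
t=2: f(2,-2)=1 f(2,0)=2 f(2,2)=1
t=3: f(3,-3)=1 f(3,-1)=3 f(3,1)=3 f(3,3)=1
t=4: f(4,-4)=1 f(4,-2)=4 f(4,0)=6 f(4,2)=4 f(4,4)=1
t=5: f(5,-5)=1 f(5,-3)=5 f(5,-1)=10 f(5,1)=10 f(5,3)=5 f(5,5)=1
t=6: f(6,-4)=6 f(6,-2)=15 f(6,0)=20 f(6,2)=15 f(6,4)=6 f(6,6)=1
t=7: f(7,-5)=6 f(7,-3)=21 f(7,-1)=35 f(7,1)=35 f(7,3)=21 f(7,5)=7 f(7,7)=1
t=8: f(8,-4)=27 f(8,-2)=56 f(8,0)=70 f(8,2)=56 f(8,4)=28 f(8,6)=8 f(8,8)=1
t=9: f(9,-5)=27 f(9,-3)=83 f(9,-1)=126 f(9,1)=126 f(9,3)=84 f(9,5)=36 f(9,7)=9 f(9,9)=1
t=10: f(10,-4)=110 f(10,-2)=209 f(10,0)=252 f(10,2)=210 f(10,4)=120 f(10,6)=45 f(10,8)=10 f(10,10)=1
t=11: f(11,-5)=110 f(11,-3)=319 f(11,-1)=461 f(11,1)=462 f(11,3)=330 f(11,5)=165 f(11,7)=55 f(11,9)=11 f(11,11)=1
t=12: f(12,-4)=429 f(12,-2)=780 f(12,0)=923 f(12,2)=792 f(12,4)=495 f(12,6)=220 f(12,8)=66 f(12,10)=12 f(12,12)=1
t=13: f(13,-5)=429 f(13,-3)=1209 f(13,-1)=1703 f(13,1)=1715 f(13,3)=1287 f(13,5)=715 f(13,7)=286 f(13,9)=78 f(13,11)=13 f(13,13)=1
t=14: f(14,-4)=1638 f(14,-2)=2912 f(14,0)=3418 f(14,2)=3002 f(14,4)=2002 f(14,6)=1001 f(14,8)=364 f(14,10)=91 f(14,12)=14 f(14,14)=1
Σ_s f(14,s) = 14443
P = 14443/16384 = 14443/16384

Answer: 14443/16384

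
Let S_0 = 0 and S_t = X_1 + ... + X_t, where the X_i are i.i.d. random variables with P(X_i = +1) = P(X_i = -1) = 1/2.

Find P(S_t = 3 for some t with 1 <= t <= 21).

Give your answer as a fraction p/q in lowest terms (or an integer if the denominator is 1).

Count via complement. Let g(t,s) = #length-t paths at position s with S_1..S_t all ≠ 3.
g(t,s) = g(t-1,s-1) + g(t-1,s+1) for s ≠ 3; g(t,3) = 0.
t=0: g(0,0)=1
t=1: g(1,-1)=1 g(1,1)=1
t=2: g(2,-2)=1 g(2,0)=2 g(2,2)=1
t=3: g(3,-3)=1 g(3,-1)=3 g(3,1)=3
t=4: g(4,-4)=1 g(4,-2)=4 g(4,0)=6 g(4,2)=3
t=5: g(5,-5)=1 g(5,-3)=5 g(5,-1)=10 g(5,1)=9
t=6: g(6,-6)=1 g(6,-4)=6 g(6,-2)=15 g(6,0)=19 g(6,2)=9
t=7: g(7,-7)=1 g(7,-5)=7 g(7,-3)=21 g(7,-1)=34 g(7,1)=28
t=8: g(8,-8)=1 g(8,-6)=8 g(8,-4)=28 g(8,-2)=55 g(8,0)=62 g(8,2)=28
t=9: g(9,-9)=1 g(9,-7)=9 g(9,-5)=36 g(9,-3)=83 g(9,-1)=117 g(9,1)=90
t=10: g(10,-10)=1 g(10,-8)=10 g(10,-6)=45 g(10,-4)=119 g(10,-2)=200 g(10,0)=207 g(10,2)=90
t=11: g(11,-11)=1 g(11,-9)=11 g(11,-7)=55 g(11,-5)=164 g(11,-3)=319 g(11,-1)=407 g(11,1)=297
t=12: g(12,-12)=1 g(12,-10)=12 g(12,-8)=66 g(12,-6)=219 g(12,-4)=483 g(12,-2)=726 g(12,0)=704 g(12,2)=297
t=13: g(13,-13)=1 g(13,-11)=13 g(13,-9)=78 g(13,-7)=285 g(13,-5)=702 g(13,-3)=1209 g(13,-1)=1430 g(13,1)=1001
t=14: g(14,-14)=1 g(14,-12)=14 g(14,-10)=91 g(14,-8)=363 g(14,-6)=987 g(14,-4)=1911 g(14,-2)=2639 g(14,0)=2431 g(14,2)=1001
t=15: g(15,-15)=1 g(15,-13)=15 g(15,-11)=105 g(15,-9)=454 g(15,-7)=1350 g(15,-5)=2898 g(15,-3)=4550 g(15,-1)=5070 g(15,1)=3432
t=16: g(16,-16)=1 g(16,-14)=16 g(16,-12)=120 g(16,-10)=559 g(16,-8)=1804 g(16,-6)=4248 g(16,-4)=7448 g(16,-2)=9620 g(16,0)=8502 g(16,2)=3432
t=17: g(17,-17)=1 g(17,-15)=17 g(17,-13)=136 g(17,-11)=679 g(17,-9)=2363 g(17,-7)=6052 g(17,-5)=11696 g(17,-3)=17068 g(17,-1)=18122 g(17,1)=11934
t=18: g(18,-18)=1 g(18,-16)=18 g(18,-14)=153 g(18,-12)=815 g(18,-10)=3042 g(18,-8)=8415 g(18,-6)=17748 g(18,-4)=28764 g(18,-2)=35190 g(18,0)=30056 g(18,2)=11934
t=19: g(19,-19)=1 g(19,-17)=19 g(19,-15)=171 g(19,-13)=968 g(19,-11)=3857 g(19,-9)=11457 g(19,-7)=26163 g(19,-5)=46512 g(19,-3)=63954 g(19,-1)=65246 g(19,1)=41990
t=20: g(20,-20)=1 g(20,-18)=20 g(20,-16)=190 g(20,-14)=1139 g(20,-12)=4825 g(20,-10)=15314 g(20,-8)=37620 g(20,-6)=72675 g(20,-4)=110466 g(20,-2)=129200 g(20,0)=107236 g(20,2)=41990
t=21: g(21,-21)=1 g(21,-19)=21 g(21,-17)=210 g(21,-15)=1329 g(21,-13)=5964 g(21,-11)=20139 g(21,-9)=52934 g(21,-7)=110295 g(21,-5)=183141 g(21,-3)=239666 g(21,-1)=236436 g(21,1)=149226
Paths never hitting 3: Σ_s g(21,s) = 999362
Paths hitting 3: 2^21 - 999362 = 1097790
P = 1097790/2097152 = 548895/1048576

Answer: 548895/1048576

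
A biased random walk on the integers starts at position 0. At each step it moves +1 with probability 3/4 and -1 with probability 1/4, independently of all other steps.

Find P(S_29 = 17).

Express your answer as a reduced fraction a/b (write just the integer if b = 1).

Answer: 11179973201600385/72057594037927936

Derivation:
To reach position 17 after 29 steps: need 23 steps of +1 and 6 steps of -1.
Number of such sequences: C(29,23) = 475020
Each has probability (3/4)^23 · (1/4)^6 = 94143178827/288230376151711744
P = 475020 · 94143178827/288230376151711744 = 11179973201600385/72057594037927936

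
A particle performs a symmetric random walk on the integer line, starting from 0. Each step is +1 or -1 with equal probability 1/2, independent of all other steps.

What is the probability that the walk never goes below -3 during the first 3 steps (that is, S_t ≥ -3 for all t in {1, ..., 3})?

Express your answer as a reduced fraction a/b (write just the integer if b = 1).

Answer: 1

Derivation:
Let f(t,s) = #length-t paths at position s with S_1..S_t all ≥ -3.
f(t,s) = f(t-1,s-1) + f(t-1,s+1) for s ≥ -3; f(t,s) = 0 for s < -3.
t=0: f(0,0)=1
t=1: f(1,-1)=1 f(1,1)=1
t=2: f(2,-2)=1 f(2,0)=2 f(2,2)=1
t=3: f(3,-3)=1 f(3,-1)=3 f(3,1)=3 f(3,3)=1
Σ_s f(3,s) = 8
P = 8/8 = 1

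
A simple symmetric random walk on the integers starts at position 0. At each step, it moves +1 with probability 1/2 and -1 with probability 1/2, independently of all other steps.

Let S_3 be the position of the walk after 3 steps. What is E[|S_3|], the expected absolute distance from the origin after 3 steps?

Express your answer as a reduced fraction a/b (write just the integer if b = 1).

Answer: 3/2

Derivation:
S_3 takes values m ≡ 1 (mod 2) with |m| ≤ 3; P(S_3=m) = C(3,(3+m)/2)/2^3.
Total paths: 2^3 = 8
Distribution: P(S=-3)=1/8, P(S=-1)=3/8, P(S=1)=3/8, P(S=3)=1/8
E[|S_3|] = Σ_m |m|·P(S_3=m) = 12/8 = 3/2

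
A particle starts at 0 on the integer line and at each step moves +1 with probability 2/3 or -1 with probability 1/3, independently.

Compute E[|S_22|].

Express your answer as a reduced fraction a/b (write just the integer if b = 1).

Answer: 236264907934/31381059609

Derivation:
S_22 takes values m ≡ 0 (mod 2) with |m| ≤ 22; P(S_22=m) = C(22,(22+m)/2) · (2/3)^((22+m)/2) · (1/3)^((22-m)/2).
Distribution: P(S=-22)=1/31381059609, P(S=-20)=44/31381059609, P(S=-18)=308/10460353203, P(S=-16)=12320/31381059609, P(S=-14)=117040/31381059609, P(S=-12)=93632/3486784401, P(S=-10)=1591744/10460353203, P(S=-8)=7276544/10460353203, P(S=-6)=9095680/3486784401, P(S=-4)=254679040/31381059609, P(S=-2)=662165504/31381059609, P(S=0)=481574912/10460353203, P(S=2)=2648662016/31381059609, P(S=4)=4074864640/31381059609, P(S=6)=582123520/3486784401, P(S=8)=1862795264/10460353203, P(S=10)=1629945856/10460353203, P(S=12)=383516672/3486784401, P(S=14)=1917583360/31381059609, P(S=16)=807403520/31381059609, P(S=18)=80740352/10460353203, P(S=20)=46137344/31381059609, P(S=22)=4194304/31381059609
E[|S_22|] = Σ_m |m|·P(S_22=m) = 236264907934/31381059609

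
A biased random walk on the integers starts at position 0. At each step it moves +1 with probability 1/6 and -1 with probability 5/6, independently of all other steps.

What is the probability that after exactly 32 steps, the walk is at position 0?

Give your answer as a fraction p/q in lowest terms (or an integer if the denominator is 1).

To be at 0 after 32 steps: need exactly 16 steps of +1 and 16 of -1.
Number of such sequences: C(32,16) = 601080390
Each has probability (1/6)^16 · (5/6)^16 = 152587890625/7958661109946400884391936
P = 601080390 · 152587890625/7958661109946400884391936 = 5095421600341796875/442147839441466715799552

Answer: 5095421600341796875/442147839441466715799552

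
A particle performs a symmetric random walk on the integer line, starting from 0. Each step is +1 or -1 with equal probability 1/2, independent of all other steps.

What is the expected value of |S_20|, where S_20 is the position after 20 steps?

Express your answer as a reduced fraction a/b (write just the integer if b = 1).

Answer: 230945/65536

Derivation:
S_20 takes values m ≡ 0 (mod 2) with |m| ≤ 20; P(S_20=m) = C(20,(20+m)/2)/2^20.
Total paths: 2^20 = 1048576
Distribution: P(S=-20)=1/1048576, P(S=-18)=20/1048576, P(S=-16)=190/1048576, P(S=-14)=1140/1048576, P(S=-12)=4845/1048576, P(S=-10)=15504/1048576, P(S=-8)=38760/1048576, P(S=-6)=77520/1048576, P(S=-4)=125970/1048576, P(S=-2)=167960/1048576, P(S=0)=184756/1048576, P(S=2)=167960/1048576, P(S=4)=125970/1048576, P(S=6)=77520/1048576, P(S=8)=38760/1048576, P(S=10)=15504/1048576, P(S=12)=4845/1048576, P(S=14)=1140/1048576, P(S=16)=190/1048576, P(S=18)=20/1048576, P(S=20)=1/1048576
E[|S_20|] = Σ_m |m|·P(S_20=m) = 3695120/1048576 = 230945/65536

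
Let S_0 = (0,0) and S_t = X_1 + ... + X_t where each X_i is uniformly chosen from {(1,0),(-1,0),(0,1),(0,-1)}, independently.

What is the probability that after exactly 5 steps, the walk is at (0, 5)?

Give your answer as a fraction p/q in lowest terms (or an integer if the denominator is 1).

Let h be the number of horizontal steps (so 5-h are vertical). To end at (0,5) need (h+0)/2 right-steps and ((5-h)+5)/2 up-steps.
Sum over h with 0 ≤ h ≤ 0, h ≡ 0 (mod 2), 5-h ≡ 1 (mod 2):
h=0: C(5,0)·C(0,0)·C(5,5) = 1·1·1 = 1
Total favorable: 1
Total paths: 4^5 = 1024
P = 1/1024 = 1/1024

Answer: 1/1024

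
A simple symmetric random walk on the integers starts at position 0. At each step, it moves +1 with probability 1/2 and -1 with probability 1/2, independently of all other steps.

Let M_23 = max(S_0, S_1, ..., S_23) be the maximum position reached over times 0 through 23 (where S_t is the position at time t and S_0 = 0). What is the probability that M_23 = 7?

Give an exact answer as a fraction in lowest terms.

Answer: 245157/4194304

Derivation:
Let M_23 = max(S_0,...,S_23). Use the reflection principle: for j ≥ 1, #{paths with M_23 ≥ j} = #{S_23 ≥ j} + #{S_23 ≥ j+1}.
By reflection, #{M_23 ≥ 7} = #{S_23 ≥ 7} + #{S_23 ≥ 8} = 880970 + 390656 = 1271626.
#{M_23 ≥ 8} = #{S_23 ≥ 8} + #{S_23 ≥ 9} = 390656 + 390656 = 781312.
#{M_23 = 7} = 1271626 - 781312 = 490314.
P(M_23 = 7) = 490314/8388608 = 245157/4194304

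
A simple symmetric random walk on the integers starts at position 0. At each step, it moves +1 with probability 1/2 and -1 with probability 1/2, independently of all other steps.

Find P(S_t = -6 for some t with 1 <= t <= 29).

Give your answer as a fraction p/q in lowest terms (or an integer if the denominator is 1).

Count via complement. Let g(t,s) = #length-t paths at position s with S_1..S_t all ≠ -6.
g(t,s) = g(t-1,s-1) + g(t-1,s+1) for s ≠ -6; g(t,-6) = 0.
t=0: g(0,0)=1
t=1: g(1,-1)=1 g(1,1)=1
t=2: g(2,-2)=1 g(2,0)=2 g(2,2)=1
t=3: g(3,-3)=1 g(3,-1)=3 g(3,1)=3 g(3,3)=1
t=4: g(4,-4)=1 g(4,-2)=4 g(4,0)=6 g(4,2)=4 g(4,4)=1
t=5: g(5,-5)=1 g(5,-3)=5 g(5,-1)=10 g(5,1)=10 g(5,3)=5 g(5,5)=1
t=6: g(6,-4)=6 g(6,-2)=15 g(6,0)=20 g(6,2)=15 g(6,4)=6 g(6,6)=1
t=7: g(7,-5)=6 g(7,-3)=21 g(7,-1)=35 g(7,1)=35 g(7,3)=21 g(7,5)=7 g(7,7)=1
t=8: g(8,-4)=27 g(8,-2)=56 g(8,0)=70 g(8,2)=56 g(8,4)=28 g(8,6)=8 g(8,8)=1
t=9: g(9,-5)=27 g(9,-3)=83 g(9,-1)=126 g(9,1)=126 g(9,3)=84 g(9,5)=36 g(9,7)=9 g(9,9)=1
t=10: g(10,-4)=110 g(10,-2)=209 g(10,0)=252 g(10,2)=210 g(10,4)=120 g(10,6)=45 g(10,8)=10 g(10,10)=1
t=11: g(11,-5)=110 g(11,-3)=319 g(11,-1)=461 g(11,1)=462 g(11,3)=330 g(11,5)=165 g(11,7)=55 g(11,9)=11 g(11,11)=1
t=12: g(12,-4)=429 g(12,-2)=780 g(12,0)=923 g(12,2)=792 g(12,4)=495 g(12,6)=220 g(12,8)=66 g(12,10)=12 g(12,12)=1
t=13: g(13,-5)=429 g(13,-3)=1209 g(13,-1)=1703 g(13,1)=1715 g(13,3)=1287 g(13,5)=715 g(13,7)=286 g(13,9)=78 g(13,11)=13 g(13,13)=1
t=14: g(14,-4)=1638 g(14,-2)=2912 g(14,0)=3418 g(14,2)=3002 g(14,4)=2002 g(14,6)=1001 g(14,8)=364 g(14,10)=91 g(14,12)=14 g(14,14)=1
t=15: g(15,-5)=1638 g(15,-3)=4550 g(15,-1)=6330 g(15,1)=6420 g(15,3)=5004 g(15,5)=3003 g(15,7)=1365 g(15,9)=455 g(15,11)=105 g(15,13)=15 g(15,15)=1
t=16: g(16,-4)=6188 g(16,-2)=10880 g(16,0)=12750 g(16,2)=11424 g(16,4)=8007 g(16,6)=4368 g(16,8)=1820 g(16,10)=560 g(16,12)=120 g(16,14)=16 g(16,16)=1
t=17: g(17,-5)=6188 g(17,-3)=17068 g(17,-1)=23630 g(17,1)=24174 g(17,3)=19431 g(17,5)=12375 g(17,7)=6188 g(17,9)=2380 g(17,11)=680 g(17,13)=136 g(17,15)=17 g(17,17)=1
t=18: g(18,-4)=23256 g(18,-2)=40698 g(18,0)=47804 g(18,2)=43605 g(18,4)=31806 g(18,6)=18563 g(18,8)=8568 g(18,10)=3060 g(18,12)=816 g(18,14)=153 g(18,16)=18 g(18,18)=1
t=19: g(19,-5)=23256 g(19,-3)=63954 g(19,-1)=88502 g(19,1)=91409 g(19,3)=75411 g(19,5)=50369 g(19,7)=27131 g(19,9)=11628 g(19,11)=3876 g(19,13)=969 g(19,15)=171 g(19,17)=19 g(19,19)=1
t=20: g(20,-4)=87210 g(20,-2)=152456 g(20,0)=179911 g(20,2)=166820 g(20,4)=125780 g(20,6)=77500 g(20,8)=38759 g(20,10)=15504 g(20,12)=4845 g(20,14)=1140 g(20,16)=190 g(20,18)=20 g(20,20)=1
t=21: g(21,-5)=87210 g(21,-3)=239666 g(21,-1)=332367 g(21,1)=346731 g(21,3)=292600 g(21,5)=203280 g(21,7)=116259 g(21,9)=54263 g(21,11)=20349 g(21,13)=5985 g(21,15)=1330 g(21,17)=210 g(21,19)=21 g(21,21)=1
t=22: g(22,-4)=326876 g(22,-2)=572033 g(22,0)=679098 g(22,2)=639331 g(22,4)=495880 g(22,6)=319539 g(22,8)=170522 g(22,10)=74612 g(22,12)=26334 g(22,14)=7315 g(22,16)=1540 g(22,18)=231 g(22,20)=22 g(22,22)=1
t=23: g(23,-5)=326876 g(23,-3)=898909 g(23,-1)=1251131 g(23,1)=1318429 g(23,3)=1135211 g(23,5)=815419 g(23,7)=490061 g(23,9)=245134 g(23,11)=100946 g(23,13)=33649 g(23,15)=8855 g(23,17)=1771 g(23,19)=253 g(23,21)=23 g(23,23)=1
t=24: g(24,-4)=1225785 g(24,-2)=2150040 g(24,0)=2569560 g(24,2)=2453640 g(24,4)=1950630 g(24,6)=1305480 g(24,8)=735195 g(24,10)=346080 g(24,12)=134595 g(24,14)=42504 g(24,16)=10626 g(24,18)=2024 g(24,20)=276 g(24,22)=24 g(24,24)=1
t=25: g(25,-5)=1225785 g(25,-3)=3375825 g(25,-1)=4719600 g(25,1)=5023200 g(25,3)=4404270 g(25,5)=3256110 g(25,7)=2040675 g(25,9)=1081275 g(25,11)=480675 g(25,13)=177099 g(25,15)=53130 g(25,17)=12650 g(25,19)=2300 g(25,21)=300 g(25,23)=25 g(25,25)=1
t=26: g(26,-4)=4601610 g(26,-2)=8095425 g(26,0)=9742800 g(26,2)=9427470 g(26,4)=7660380 g(26,6)=5296785 g(26,8)=3121950 g(26,10)=1561950 g(26,12)=657774 g(26,14)=230229 g(26,16)=65780 g(26,18)=14950 g(26,20)=2600 g(26,22)=325 g(26,24)=26 g(26,26)=1
t=27: g(27,-5)=4601610 g(27,-3)=12697035 g(27,-1)=17838225 g(27,1)=19170270 g(27,3)=17087850 g(27,5)=12957165 g(27,7)=8418735 g(27,9)=4683900 g(27,11)=2219724 g(27,13)=888003 g(27,15)=296009 g(27,17)=80730 g(27,19)=17550 g(27,21)=2925 g(27,23)=351 g(27,25)=27 g(27,27)=1
t=28: g(28,-4)=17298645 g(28,-2)=30535260 g(28,0)=37008495 g(28,2)=36258120 g(28,4)=30045015 g(28,6)=21375900 g(28,8)=13102635 g(28,10)=6903624 g(28,12)=3107727 g(28,14)=1184012 g(28,16)=376739 g(28,18)=98280 g(28,20)=20475 g(28,22)=3276 g(28,24)=378 g(28,26)=28 g(28,28)=1
t=29: g(29,-5)=17298645 g(29,-3)=47833905 g(29,-1)=67543755 g(29,1)=73266615 g(29,3)=66303135 g(29,5)=51420915 g(29,7)=34478535 g(29,9)=20006259 g(29,11)=10011351 g(29,13)=4291739 g(29,15)=1560751 g(29,17)=475019 g(29,19)=118755 g(29,21)=23751 g(29,23)=3654 g(29,25)=406 g(29,27)=29 g(29,29)=1
Paths never hitting -6: Σ_s g(29,s) = 394637220
Paths hitting -6: 2^29 - 394637220 = 142233692
P = 142233692/536870912 = 35558423/134217728

Answer: 35558423/134217728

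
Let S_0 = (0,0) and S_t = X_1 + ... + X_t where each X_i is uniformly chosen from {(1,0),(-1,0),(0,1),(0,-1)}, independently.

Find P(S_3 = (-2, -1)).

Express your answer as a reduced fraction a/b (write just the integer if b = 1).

Answer: 3/64

Derivation:
Let h be the number of horizontal steps (so 3-h are vertical). To end at (-2,-1) need (h-2)/2 right-steps and ((3-h)-1)/2 up-steps.
Sum over h with 2 ≤ h ≤ 2, h ≡ 0 (mod 2), 3-h ≡ 1 (mod 2):
h=2: C(3,2)·C(2,0)·C(1,0) = 3·1·1 = 3
Total favorable: 3
Total paths: 4^3 = 64
P = 3/64 = 3/64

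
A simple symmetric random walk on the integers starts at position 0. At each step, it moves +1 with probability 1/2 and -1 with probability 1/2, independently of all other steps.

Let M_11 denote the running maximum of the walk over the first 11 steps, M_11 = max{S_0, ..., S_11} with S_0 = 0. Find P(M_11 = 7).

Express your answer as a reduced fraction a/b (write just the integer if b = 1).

Answer: 55/2048

Derivation:
Let M_11 = max(S_0,...,S_11). Use the reflection principle: for j ≥ 1, #{paths with M_11 ≥ j} = #{S_11 ≥ j} + #{S_11 ≥ j+1}.
By reflection, #{M_11 ≥ 7} = #{S_11 ≥ 7} + #{S_11 ≥ 8} = 67 + 12 = 79.
#{M_11 ≥ 8} = #{S_11 ≥ 8} + #{S_11 ≥ 9} = 12 + 12 = 24.
#{M_11 = 7} = 79 - 24 = 55.
P(M_11 = 7) = 55/2048 = 55/2048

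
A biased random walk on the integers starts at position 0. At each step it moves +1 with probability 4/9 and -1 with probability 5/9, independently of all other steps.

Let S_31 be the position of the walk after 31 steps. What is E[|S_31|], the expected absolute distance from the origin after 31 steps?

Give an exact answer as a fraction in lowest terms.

Answer: 24891087549088424603705361599/4710128697246244834921603689

Derivation:
S_31 takes values m ≡ 1 (mod 2) with |m| ≤ 31; P(S_31=m) = C(31,(31+m)/2) · (4/9)^((31+m)/2) · (5/9)^((31-m)/2).
Distribution: P(S=-31)=4656612873077392578125/381520424476945831628649898809, P(S=-29)=115483999252319335937500/381520424476945831628649898809, P(S=-27)=461935997009277343750000/127173474825648610542883299603, P(S=-25)=10716915130615234375000000/381520424476945831628649898809, P(S=-23)=60014724731445312500000000/381520424476945831628649898809, P(S=-21)=9602355957031250000000000/14130386091738734504764811067, P(S=-19)=99864501953125000000000000/42391158275216203514294433201, P(S=-17)=285327148437500000000000000/42391158275216203514294433201, P(S=-15)=228261718750000000000000000/14130386091738734504764811067, P(S=-13)=4200015625000000000000000000/127173474825648610542883299603, P(S=-11)=7392027500000000000000000000/127173474825648610542883299603, P(S=-9)=3763214000000000000000000000/42391158275216203514294433201, P(S=-7)=15052856000000000000000000000/127173474825648610542883299603, P(S=-5)=17600262400000000000000000000/127173474825648610542883299603, P(S=-3)=2011458560000000000000000000/14130386091738734504764811067, P(S=-1)=5471167283200000000000000000/42391158275216203514294433201, P(S=1)=4376933826560000000000000000/42391158275216203514294433201, P(S=3)=1029866782720000000000000000/14130386091738734504764811067, P(S=5)=5767253983232000000000000000/127173474825648610542883299603, P(S=7)=3156812706611200000000000000/127173474825648610542883299603, P(S=9)=505090033057792000000000000/42391158275216203514294433201, P(S=11)=634970327272652800000000000/127173474825648610542883299603, P(S=13)=230898300826419200000000000/127173474825648610542883299603, P(S=15)=8031245246136320000000000/14130386091738734504764811067, P(S=17)=6424996196909056000000000/42391158275216203514294433201, P(S=19)=1439199148107628544000000/42391158275216203514294433201, P(S=21)=88566101422007910400000/14130386091738734504764811067, P(S=23)=354264405688031641600000/381520424476945831628649898809, P(S=25)=40487360650060759040000/381520424476945831628649898809, P(S=27)=1116892707587883008000/127173474825648610542883299603, P(S=29)=178702833214061281280/381520424476945831628649898809, P(S=31)=4611686018427387904/381520424476945831628649898809
E[|S_31|] = Σ_m |m|·P(S_31=m) = 24891087549088424603705361599/4710128697246244834921603689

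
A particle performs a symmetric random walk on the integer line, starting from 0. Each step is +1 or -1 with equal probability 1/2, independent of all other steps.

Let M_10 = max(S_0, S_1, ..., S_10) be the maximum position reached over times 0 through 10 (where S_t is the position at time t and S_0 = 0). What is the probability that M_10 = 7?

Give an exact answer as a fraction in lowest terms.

Answer: 5/512

Derivation:
Let M_10 = max(S_0,...,S_10). Use the reflection principle: for j ≥ 1, #{paths with M_10 ≥ j} = #{S_10 ≥ j} + #{S_10 ≥ j+1}.
By reflection, #{M_10 ≥ 7} = #{S_10 ≥ 7} + #{S_10 ≥ 8} = 11 + 11 = 22.
#{M_10 ≥ 8} = #{S_10 ≥ 8} + #{S_10 ≥ 9} = 11 + 1 = 12.
#{M_10 = 7} = 22 - 12 = 10.
P(M_10 = 7) = 10/1024 = 5/512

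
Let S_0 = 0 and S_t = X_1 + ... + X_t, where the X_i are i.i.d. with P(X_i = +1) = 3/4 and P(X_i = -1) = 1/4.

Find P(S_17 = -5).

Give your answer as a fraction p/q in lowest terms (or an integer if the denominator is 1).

To reach position -5 after 17 steps: need 6 steps of +1 and 11 steps of -1.
Number of such sequences: C(17,6) = 12376
Each has probability (3/4)^6 · (1/4)^11 = 729/17179869184
P = 12376 · 729/17179869184 = 1127763/2147483648

Answer: 1127763/2147483648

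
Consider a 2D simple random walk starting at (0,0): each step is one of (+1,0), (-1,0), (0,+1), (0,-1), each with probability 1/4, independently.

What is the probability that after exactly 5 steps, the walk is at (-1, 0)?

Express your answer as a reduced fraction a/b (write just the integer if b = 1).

Answer: 25/256

Derivation:
Let h be the number of horizontal steps (so 5-h are vertical). To end at (-1,0) need (h-1)/2 right-steps and ((5-h)+0)/2 up-steps.
Sum over h with 1 ≤ h ≤ 5, h ≡ 1 (mod 2), 5-h ≡ 0 (mod 2):
h=1: C(5,1)·C(1,0)·C(4,2) = 5·1·6 = 30
h=3: C(5,3)·C(3,1)·C(2,1) = 10·3·2 = 60
h=5: C(5,5)·C(5,2)·C(0,0) = 1·10·1 = 10
Total favorable: 100
Total paths: 4^5 = 1024
P = 100/1024 = 25/256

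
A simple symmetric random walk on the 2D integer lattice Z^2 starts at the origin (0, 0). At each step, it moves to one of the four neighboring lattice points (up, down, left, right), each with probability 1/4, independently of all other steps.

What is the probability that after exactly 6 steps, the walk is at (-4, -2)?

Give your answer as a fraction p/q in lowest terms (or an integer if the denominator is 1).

Let h be the number of horizontal steps (so 6-h are vertical). To end at (-4,-2) need (h-4)/2 right-steps and ((6-h)-2)/2 up-steps.
Sum over h with 4 ≤ h ≤ 4, h ≡ 0 (mod 2), 6-h ≡ 0 (mod 2):
h=4: C(6,4)·C(4,0)·C(2,0) = 15·1·1 = 15
Total favorable: 15
Total paths: 4^6 = 4096
P = 15/4096 = 15/4096

Answer: 15/4096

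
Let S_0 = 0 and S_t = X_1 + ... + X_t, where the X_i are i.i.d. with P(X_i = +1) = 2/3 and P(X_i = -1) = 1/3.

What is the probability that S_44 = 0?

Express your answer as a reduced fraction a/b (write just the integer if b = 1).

Answer: 2941743566642216960/328256967394537077627

Derivation:
To be at 0 after 44 steps: need exactly 22 steps of +1 and 22 of -1.
Number of such sequences: C(44,22) = 2104098963720
Each has probability (2/3)^22 · (1/3)^22 = 4194304/984770902183611232881
P = 2104098963720 · 4194304/984770902183611232881 = 2941743566642216960/328256967394537077627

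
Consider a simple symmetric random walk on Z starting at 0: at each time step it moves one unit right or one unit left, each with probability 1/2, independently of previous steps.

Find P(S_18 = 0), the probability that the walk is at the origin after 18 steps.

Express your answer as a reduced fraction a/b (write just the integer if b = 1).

To return to 0 after 18 steps: need exactly 9 steps of +1 and 9 of -1.
Favorable paths: C(18,9) = 48620
Total paths: 2^18 = 262144
P = 48620/262144 = 12155/65536

Answer: 12155/65536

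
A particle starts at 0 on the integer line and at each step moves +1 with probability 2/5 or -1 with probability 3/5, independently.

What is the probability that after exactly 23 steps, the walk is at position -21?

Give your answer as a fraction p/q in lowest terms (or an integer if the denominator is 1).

To reach position -21 after 23 steps: need 1 step of +1 and 22 steps of -1.
Number of such sequences: C(23,1) = 23
Each has probability (2/5)^1 · (3/5)^22 = 62762119218/11920928955078125
P = 23 · 62762119218/11920928955078125 = 1443528742014/11920928955078125

Answer: 1443528742014/11920928955078125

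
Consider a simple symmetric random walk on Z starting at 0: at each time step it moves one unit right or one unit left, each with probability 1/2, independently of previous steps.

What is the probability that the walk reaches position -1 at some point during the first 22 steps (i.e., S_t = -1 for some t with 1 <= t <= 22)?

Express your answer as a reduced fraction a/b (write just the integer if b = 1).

Answer: 436109/524288

Derivation:
Count via complement. Let g(t,s) = #length-t paths at position s with S_1..S_t all ≠ -1.
g(t,s) = g(t-1,s-1) + g(t-1,s+1) for s ≠ -1; g(t,-1) = 0.
t=0: g(0,0)=1
t=1: g(1,1)=1
t=2: g(2,0)=1 g(2,2)=1
t=3: g(3,1)=2 g(3,3)=1
t=4: g(4,0)=2 g(4,2)=3 g(4,4)=1
t=5: g(5,1)=5 g(5,3)=4 g(5,5)=1
t=6: g(6,0)=5 g(6,2)=9 g(6,4)=5 g(6,6)=1
t=7: g(7,1)=14 g(7,3)=14 g(7,5)=6 g(7,7)=1
t=8: g(8,0)=14 g(8,2)=28 g(8,4)=20 g(8,6)=7 g(8,8)=1
t=9: g(9,1)=42 g(9,3)=48 g(9,5)=27 g(9,7)=8 g(9,9)=1
t=10: g(10,0)=42 g(10,2)=90 g(10,4)=75 g(10,6)=35 g(10,8)=9 g(10,10)=1
t=11: g(11,1)=132 g(11,3)=165 g(11,5)=110 g(11,7)=44 g(11,9)=10 g(11,11)=1
t=12: g(12,0)=132 g(12,2)=297 g(12,4)=275 g(12,6)=154 g(12,8)=54 g(12,10)=11 g(12,12)=1
t=13: g(13,1)=429 g(13,3)=572 g(13,5)=429 g(13,7)=208 g(13,9)=65 g(13,11)=12 g(13,13)=1
t=14: g(14,0)=429 g(14,2)=1001 g(14,4)=1001 g(14,6)=637 g(14,8)=273 g(14,10)=77 g(14,12)=13 g(14,14)=1
t=15: g(15,1)=1430 g(15,3)=2002 g(15,5)=1638 g(15,7)=910 g(15,9)=350 g(15,11)=90 g(15,13)=14 g(15,15)=1
t=16: g(16,0)=1430 g(16,2)=3432 g(16,4)=3640 g(16,6)=2548 g(16,8)=1260 g(16,10)=440 g(16,12)=104 g(16,14)=15 g(16,16)=1
t=17: g(17,1)=4862 g(17,3)=7072 g(17,5)=6188 g(17,7)=3808 g(17,9)=1700 g(17,11)=544 g(17,13)=119 g(17,15)=16 g(17,17)=1
t=18: g(18,0)=4862 g(18,2)=11934 g(18,4)=13260 g(18,6)=9996 g(18,8)=5508 g(18,10)=2244 g(18,12)=663 g(18,14)=135 g(18,16)=17 g(18,18)=1
t=19: g(19,1)=16796 g(19,3)=25194 g(19,5)=23256 g(19,7)=15504 g(19,9)=7752 g(19,11)=2907 g(19,13)=798 g(19,15)=152 g(19,17)=18 g(19,19)=1
t=20: g(20,0)=16796 g(20,2)=41990 g(20,4)=48450 g(20,6)=38760 g(20,8)=23256 g(20,10)=10659 g(20,12)=3705 g(20,14)=950 g(20,16)=170 g(20,18)=19 g(20,20)=1
t=21: g(21,1)=58786 g(21,3)=90440 g(21,5)=87210 g(21,7)=62016 g(21,9)=33915 g(21,11)=14364 g(21,13)=4655 g(21,15)=1120 g(21,17)=189 g(21,19)=20 g(21,21)=1
t=22: g(22,0)=58786 g(22,2)=149226 g(22,4)=177650 g(22,6)=149226 g(22,8)=95931 g(22,10)=48279 g(22,12)=19019 g(22,14)=5775 g(22,16)=1309 g(22,18)=209 g(22,20)=21 g(22,22)=1
Paths never hitting -1: Σ_s g(22,s) = 705432
Paths hitting -1: 2^22 - 705432 = 3488872
P = 3488872/4194304 = 436109/524288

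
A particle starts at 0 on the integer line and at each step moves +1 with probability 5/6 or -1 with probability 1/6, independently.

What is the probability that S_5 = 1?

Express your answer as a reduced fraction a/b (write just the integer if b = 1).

Answer: 625/3888

Derivation:
To reach position 1 after 5 steps: need 3 steps of +1 and 2 steps of -1.
Number of such sequences: C(5,3) = 10
Each has probability (5/6)^3 · (1/6)^2 = 125/7776
P = 10 · 125/7776 = 625/3888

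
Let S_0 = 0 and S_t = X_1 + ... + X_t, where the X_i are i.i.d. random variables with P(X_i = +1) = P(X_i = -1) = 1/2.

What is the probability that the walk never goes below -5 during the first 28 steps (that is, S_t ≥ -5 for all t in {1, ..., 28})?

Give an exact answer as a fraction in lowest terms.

Answer: 98659305/134217728

Derivation:
Let f(t,s) = #length-t paths at position s with S_1..S_t all ≥ -5.
f(t,s) = f(t-1,s-1) + f(t-1,s+1) for s ≥ -5; f(t,s) = 0 for s < -5.
t=0: f(0,0)=1
t=1: f(1,-1)=1 f(1,1)=1
t=2: f(2,-2)=1 f(2,0)=2 f(2,2)=1
t=3: f(3,-3)=1 f(3,-1)=3 f(3,1)=3 f(3,3)=1
t=4: f(4,-4)=1 f(4,-2)=4 f(4,0)=6 f(4,2)=4 f(4,4)=1
t=5: f(5,-5)=1 f(5,-3)=5 f(5,-1)=10 f(5,1)=10 f(5,3)=5 f(5,5)=1
t=6: f(6,-4)=6 f(6,-2)=15 f(6,0)=20 f(6,2)=15 f(6,4)=6 f(6,6)=1
t=7: f(7,-5)=6 f(7,-3)=21 f(7,-1)=35 f(7,1)=35 f(7,3)=21 f(7,5)=7 f(7,7)=1
t=8: f(8,-4)=27 f(8,-2)=56 f(8,0)=70 f(8,2)=56 f(8,4)=28 f(8,6)=8 f(8,8)=1
t=9: f(9,-5)=27 f(9,-3)=83 f(9,-1)=126 f(9,1)=126 f(9,3)=84 f(9,5)=36 f(9,7)=9 f(9,9)=1
t=10: f(10,-4)=110 f(10,-2)=209 f(10,0)=252 f(10,2)=210 f(10,4)=120 f(10,6)=45 f(10,8)=10 f(10,10)=1
t=11: f(11,-5)=110 f(11,-3)=319 f(11,-1)=461 f(11,1)=462 f(11,3)=330 f(11,5)=165 f(11,7)=55 f(11,9)=11 f(11,11)=1
t=12: f(12,-4)=429 f(12,-2)=780 f(12,0)=923 f(12,2)=792 f(12,4)=495 f(12,6)=220 f(12,8)=66 f(12,10)=12 f(12,12)=1
t=13: f(13,-5)=429 f(13,-3)=1209 f(13,-1)=1703 f(13,1)=1715 f(13,3)=1287 f(13,5)=715 f(13,7)=286 f(13,9)=78 f(13,11)=13 f(13,13)=1
t=14: f(14,-4)=1638 f(14,-2)=2912 f(14,0)=3418 f(14,2)=3002 f(14,4)=2002 f(14,6)=1001 f(14,8)=364 f(14,10)=91 f(14,12)=14 f(14,14)=1
t=15: f(15,-5)=1638 f(15,-3)=4550 f(15,-1)=6330 f(15,1)=6420 f(15,3)=5004 f(15,5)=3003 f(15,7)=1365 f(15,9)=455 f(15,11)=105 f(15,13)=15 f(15,15)=1
t=16: f(16,-4)=6188 f(16,-2)=10880 f(16,0)=12750 f(16,2)=11424 f(16,4)=8007 f(16,6)=4368 f(16,8)=1820 f(16,10)=560 f(16,12)=120 f(16,14)=16 f(16,16)=1
t=17: f(17,-5)=6188 f(17,-3)=17068 f(17,-1)=23630 f(17,1)=24174 f(17,3)=19431 f(17,5)=12375 f(17,7)=6188 f(17,9)=2380 f(17,11)=680 f(17,13)=136 f(17,15)=17 f(17,17)=1
t=18: f(18,-4)=23256 f(18,-2)=40698 f(18,0)=47804 f(18,2)=43605 f(18,4)=31806 f(18,6)=18563 f(18,8)=8568 f(18,10)=3060 f(18,12)=816 f(18,14)=153 f(18,16)=18 f(18,18)=1
t=19: f(19,-5)=23256 f(19,-3)=63954 f(19,-1)=88502 f(19,1)=91409 f(19,3)=75411 f(19,5)=50369 f(19,7)=27131 f(19,9)=11628 f(19,11)=3876 f(19,13)=969 f(19,15)=171 f(19,17)=19 f(19,19)=1
t=20: f(20,-4)=87210 f(20,-2)=152456 f(20,0)=179911 f(20,2)=166820 f(20,4)=125780 f(20,6)=77500 f(20,8)=38759 f(20,10)=15504 f(20,12)=4845 f(20,14)=1140 f(20,16)=190 f(20,18)=20 f(20,20)=1
t=21: f(21,-5)=87210 f(21,-3)=239666 f(21,-1)=332367 f(21,1)=346731 f(21,3)=292600 f(21,5)=203280 f(21,7)=116259 f(21,9)=54263 f(21,11)=20349 f(21,13)=5985 f(21,15)=1330 f(21,17)=210 f(21,19)=21 f(21,21)=1
t=22: f(22,-4)=326876 f(22,-2)=572033 f(22,0)=679098 f(22,2)=639331 f(22,4)=495880 f(22,6)=319539 f(22,8)=170522 f(22,10)=74612 f(22,12)=26334 f(22,14)=7315 f(22,16)=1540 f(22,18)=231 f(22,20)=22 f(22,22)=1
t=23: f(23,-5)=326876 f(23,-3)=898909 f(23,-1)=1251131 f(23,1)=1318429 f(23,3)=1135211 f(23,5)=815419 f(23,7)=490061 f(23,9)=245134 f(23,11)=100946 f(23,13)=33649 f(23,15)=8855 f(23,17)=1771 f(23,19)=253 f(23,21)=23 f(23,23)=1
t=24: f(24,-4)=1225785 f(24,-2)=2150040 f(24,0)=2569560 f(24,2)=2453640 f(24,4)=1950630 f(24,6)=1305480 f(24,8)=735195 f(24,10)=346080 f(24,12)=134595 f(24,14)=42504 f(24,16)=10626 f(24,18)=2024 f(24,20)=276 f(24,22)=24 f(24,24)=1
t=25: f(25,-5)=1225785 f(25,-3)=3375825 f(25,-1)=4719600 f(25,1)=5023200 f(25,3)=4404270 f(25,5)=3256110 f(25,7)=2040675 f(25,9)=1081275 f(25,11)=480675 f(25,13)=177099 f(25,15)=53130 f(25,17)=12650 f(25,19)=2300 f(25,21)=300 f(25,23)=25 f(25,25)=1
t=26: f(26,-4)=4601610 f(26,-2)=8095425 f(26,0)=9742800 f(26,2)=9427470 f(26,4)=7660380 f(26,6)=5296785 f(26,8)=3121950 f(26,10)=1561950 f(26,12)=657774 f(26,14)=230229 f(26,16)=65780 f(26,18)=14950 f(26,20)=2600 f(26,22)=325 f(26,24)=26 f(26,26)=1
t=27: f(27,-5)=4601610 f(27,-3)=12697035 f(27,-1)=17838225 f(27,1)=19170270 f(27,3)=17087850 f(27,5)=12957165 f(27,7)=8418735 f(27,9)=4683900 f(27,11)=2219724 f(27,13)=888003 f(27,15)=296009 f(27,17)=80730 f(27,19)=17550 f(27,21)=2925 f(27,23)=351 f(27,25)=27 f(27,27)=1
t=28: f(28,-4)=17298645 f(28,-2)=30535260 f(28,0)=37008495 f(28,2)=36258120 f(28,4)=30045015 f(28,6)=21375900 f(28,8)=13102635 f(28,10)=6903624 f(28,12)=3107727 f(28,14)=1184012 f(28,16)=376739 f(28,18)=98280 f(28,20)=20475 f(28,22)=3276 f(28,24)=378 f(28,26)=28 f(28,28)=1
Σ_s f(28,s) = 197318610
P = 197318610/268435456 = 98659305/134217728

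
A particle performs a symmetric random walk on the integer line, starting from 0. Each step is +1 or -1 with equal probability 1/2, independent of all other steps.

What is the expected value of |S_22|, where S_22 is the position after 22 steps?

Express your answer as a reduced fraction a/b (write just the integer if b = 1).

S_22 takes values m ≡ 0 (mod 2) with |m| ≤ 22; P(S_22=m) = C(22,(22+m)/2)/2^22.
Total paths: 2^22 = 4194304
Distribution: P(S=-22)=1/4194304, P(S=-20)=22/4194304, P(S=-18)=231/4194304, P(S=-16)=1540/4194304, P(S=-14)=7315/4194304, P(S=-12)=26334/4194304, P(S=-10)=74613/4194304, P(S=-8)=170544/4194304, P(S=-6)=319770/4194304, P(S=-4)=497420/4194304, P(S=-2)=646646/4194304, P(S=0)=705432/4194304, P(S=2)=646646/4194304, P(S=4)=497420/4194304, P(S=6)=319770/4194304, P(S=8)=170544/4194304, P(S=10)=74613/4194304, P(S=12)=26334/4194304, P(S=14)=7315/4194304, P(S=16)=1540/4194304, P(S=18)=231/4194304, P(S=20)=22/4194304, P(S=22)=1/4194304
E[|S_22|] = Σ_m |m|·P(S_22=m) = 15519504/4194304 = 969969/262144

Answer: 969969/262144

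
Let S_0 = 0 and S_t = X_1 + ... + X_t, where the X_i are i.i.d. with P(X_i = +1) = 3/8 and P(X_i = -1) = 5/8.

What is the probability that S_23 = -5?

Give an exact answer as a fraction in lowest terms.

To reach position -5 after 23 steps: need 9 steps of +1 and 14 steps of -1.
Number of such sequences: C(23,9) = 817190
Each has probability (3/8)^9 · (5/8)^14 = 120135498046875/590295810358705651712
P = 817190 · 120135498046875/590295810358705651712 = 49086763824462890625/295147905179352825856

Answer: 49086763824462890625/295147905179352825856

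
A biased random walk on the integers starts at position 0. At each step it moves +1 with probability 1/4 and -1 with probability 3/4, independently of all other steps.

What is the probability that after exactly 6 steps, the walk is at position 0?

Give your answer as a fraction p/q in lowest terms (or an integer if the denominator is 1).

To be at 0 after 6 steps: need exactly 3 steps of +1 and 3 of -1.
Number of such sequences: C(6,3) = 20
Each has probability (1/4)^3 · (3/4)^3 = 27/4096
P = 20 · 27/4096 = 135/1024

Answer: 135/1024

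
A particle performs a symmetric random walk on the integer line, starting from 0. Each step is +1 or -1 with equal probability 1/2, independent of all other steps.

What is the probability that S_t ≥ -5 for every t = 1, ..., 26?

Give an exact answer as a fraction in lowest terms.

Let f(t,s) = #length-t paths at position s with S_1..S_t all ≥ -5.
f(t,s) = f(t-1,s-1) + f(t-1,s+1) for s ≥ -5; f(t,s) = 0 for s < -5.
t=0: f(0,0)=1
t=1: f(1,-1)=1 f(1,1)=1
t=2: f(2,-2)=1 f(2,0)=2 f(2,2)=1
t=3: f(3,-3)=1 f(3,-1)=3 f(3,1)=3 f(3,3)=1
t=4: f(4,-4)=1 f(4,-2)=4 f(4,0)=6 f(4,2)=4 f(4,4)=1
t=5: f(5,-5)=1 f(5,-3)=5 f(5,-1)=10 f(5,1)=10 f(5,3)=5 f(5,5)=1
t=6: f(6,-4)=6 f(6,-2)=15 f(6,0)=20 f(6,2)=15 f(6,4)=6 f(6,6)=1
t=7: f(7,-5)=6 f(7,-3)=21 f(7,-1)=35 f(7,1)=35 f(7,3)=21 f(7,5)=7 f(7,7)=1
t=8: f(8,-4)=27 f(8,-2)=56 f(8,0)=70 f(8,2)=56 f(8,4)=28 f(8,6)=8 f(8,8)=1
t=9: f(9,-5)=27 f(9,-3)=83 f(9,-1)=126 f(9,1)=126 f(9,3)=84 f(9,5)=36 f(9,7)=9 f(9,9)=1
t=10: f(10,-4)=110 f(10,-2)=209 f(10,0)=252 f(10,2)=210 f(10,4)=120 f(10,6)=45 f(10,8)=10 f(10,10)=1
t=11: f(11,-5)=110 f(11,-3)=319 f(11,-1)=461 f(11,1)=462 f(11,3)=330 f(11,5)=165 f(11,7)=55 f(11,9)=11 f(11,11)=1
t=12: f(12,-4)=429 f(12,-2)=780 f(12,0)=923 f(12,2)=792 f(12,4)=495 f(12,6)=220 f(12,8)=66 f(12,10)=12 f(12,12)=1
t=13: f(13,-5)=429 f(13,-3)=1209 f(13,-1)=1703 f(13,1)=1715 f(13,3)=1287 f(13,5)=715 f(13,7)=286 f(13,9)=78 f(13,11)=13 f(13,13)=1
t=14: f(14,-4)=1638 f(14,-2)=2912 f(14,0)=3418 f(14,2)=3002 f(14,4)=2002 f(14,6)=1001 f(14,8)=364 f(14,10)=91 f(14,12)=14 f(14,14)=1
t=15: f(15,-5)=1638 f(15,-3)=4550 f(15,-1)=6330 f(15,1)=6420 f(15,3)=5004 f(15,5)=3003 f(15,7)=1365 f(15,9)=455 f(15,11)=105 f(15,13)=15 f(15,15)=1
t=16: f(16,-4)=6188 f(16,-2)=10880 f(16,0)=12750 f(16,2)=11424 f(16,4)=8007 f(16,6)=4368 f(16,8)=1820 f(16,10)=560 f(16,12)=120 f(16,14)=16 f(16,16)=1
t=17: f(17,-5)=6188 f(17,-3)=17068 f(17,-1)=23630 f(17,1)=24174 f(17,3)=19431 f(17,5)=12375 f(17,7)=6188 f(17,9)=2380 f(17,11)=680 f(17,13)=136 f(17,15)=17 f(17,17)=1
t=18: f(18,-4)=23256 f(18,-2)=40698 f(18,0)=47804 f(18,2)=43605 f(18,4)=31806 f(18,6)=18563 f(18,8)=8568 f(18,10)=3060 f(18,12)=816 f(18,14)=153 f(18,16)=18 f(18,18)=1
t=19: f(19,-5)=23256 f(19,-3)=63954 f(19,-1)=88502 f(19,1)=91409 f(19,3)=75411 f(19,5)=50369 f(19,7)=27131 f(19,9)=11628 f(19,11)=3876 f(19,13)=969 f(19,15)=171 f(19,17)=19 f(19,19)=1
t=20: f(20,-4)=87210 f(20,-2)=152456 f(20,0)=179911 f(20,2)=166820 f(20,4)=125780 f(20,6)=77500 f(20,8)=38759 f(20,10)=15504 f(20,12)=4845 f(20,14)=1140 f(20,16)=190 f(20,18)=20 f(20,20)=1
t=21: f(21,-5)=87210 f(21,-3)=239666 f(21,-1)=332367 f(21,1)=346731 f(21,3)=292600 f(21,5)=203280 f(21,7)=116259 f(21,9)=54263 f(21,11)=20349 f(21,13)=5985 f(21,15)=1330 f(21,17)=210 f(21,19)=21 f(21,21)=1
t=22: f(22,-4)=326876 f(22,-2)=572033 f(22,0)=679098 f(22,2)=639331 f(22,4)=495880 f(22,6)=319539 f(22,8)=170522 f(22,10)=74612 f(22,12)=26334 f(22,14)=7315 f(22,16)=1540 f(22,18)=231 f(22,20)=22 f(22,22)=1
t=23: f(23,-5)=326876 f(23,-3)=898909 f(23,-1)=1251131 f(23,1)=1318429 f(23,3)=1135211 f(23,5)=815419 f(23,7)=490061 f(23,9)=245134 f(23,11)=100946 f(23,13)=33649 f(23,15)=8855 f(23,17)=1771 f(23,19)=253 f(23,21)=23 f(23,23)=1
t=24: f(24,-4)=1225785 f(24,-2)=2150040 f(24,0)=2569560 f(24,2)=2453640 f(24,4)=1950630 f(24,6)=1305480 f(24,8)=735195 f(24,10)=346080 f(24,12)=134595 f(24,14)=42504 f(24,16)=10626 f(24,18)=2024 f(24,20)=276 f(24,22)=24 f(24,24)=1
t=25: f(25,-5)=1225785 f(25,-3)=3375825 f(25,-1)=4719600 f(25,1)=5023200 f(25,3)=4404270 f(25,5)=3256110 f(25,7)=2040675 f(25,9)=1081275 f(25,11)=480675 f(25,13)=177099 f(25,15)=53130 f(25,17)=12650 f(25,19)=2300 f(25,21)=300 f(25,23)=25 f(25,25)=1
t=26: f(26,-4)=4601610 f(26,-2)=8095425 f(26,0)=9742800 f(26,2)=9427470 f(26,4)=7660380 f(26,6)=5296785 f(26,8)=3121950 f(26,10)=1561950 f(26,12)=657774 f(26,14)=230229 f(26,16)=65780 f(26,18)=14950 f(26,20)=2600 f(26,22)=325 f(26,24)=26 f(26,26)=1
Σ_s f(26,s) = 50480055
P = 50480055/67108864 = 50480055/67108864

Answer: 50480055/67108864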